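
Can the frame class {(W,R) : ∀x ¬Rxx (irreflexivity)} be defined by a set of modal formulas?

Not definable by any modal formula

If a class were modally definable it would be closed under surjective bounded morphisms (Goldblatt–Thomason).
The 2-cycle (worlds a,b with a→b→a) is irreflexive, and the map sending every world to a single reflexive point • is a surjective bounded morphism (forth: every edge maps to (•,•); back: every world has a successor). So any modal formula valid on the 2-cycle is also valid on the reflexive point, which is not irreflexive.
So the class is not modally definable.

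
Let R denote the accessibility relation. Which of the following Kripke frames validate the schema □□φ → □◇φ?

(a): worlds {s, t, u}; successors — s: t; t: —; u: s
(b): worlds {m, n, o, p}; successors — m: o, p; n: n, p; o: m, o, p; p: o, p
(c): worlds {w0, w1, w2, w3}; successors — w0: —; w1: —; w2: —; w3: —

(b), (c)

Frame correspondent (Sahlqvist): ∀x ∀z (xRz → ∃w (xR²w ∧ zRw)) — i.e. a generalized confluence (Geach) condition.
(a): fails — sRt but no w with sR²w and tRw.
(b): ✓.
(c): ✓.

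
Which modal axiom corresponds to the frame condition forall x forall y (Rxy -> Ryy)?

□(□s → s)

This is shift-reflexivity; the standard corresponding axiom is T□: □(□s → s).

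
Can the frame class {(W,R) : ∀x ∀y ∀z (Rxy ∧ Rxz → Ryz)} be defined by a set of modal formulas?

Yes, by ◇p → □◇p

Yes: it is the Euclidean property, defined by the 5 schema ◇p → □◇p.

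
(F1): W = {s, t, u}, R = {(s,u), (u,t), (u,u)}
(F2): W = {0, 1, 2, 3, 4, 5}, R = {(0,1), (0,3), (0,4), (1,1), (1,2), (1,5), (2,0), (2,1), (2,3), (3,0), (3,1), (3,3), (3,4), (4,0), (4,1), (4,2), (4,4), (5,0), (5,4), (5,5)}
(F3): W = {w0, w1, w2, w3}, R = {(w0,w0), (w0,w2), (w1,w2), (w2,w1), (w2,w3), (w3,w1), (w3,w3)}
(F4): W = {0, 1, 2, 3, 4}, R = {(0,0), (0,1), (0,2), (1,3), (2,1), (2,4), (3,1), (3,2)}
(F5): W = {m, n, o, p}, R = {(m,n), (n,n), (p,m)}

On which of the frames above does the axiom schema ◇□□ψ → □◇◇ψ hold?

This is the axiom for a generalized confluence (Geach) condition; its first-order frame correspondent is ∀x ∀y ∀z ((xRy ∧ xRz) → ∃w (yR²w ∧ zR²w)).
(F1): fails — uRt, uRt but no w with tR²w and tR²w.
(F2): ✓.
(F3): ✓.
(F4): fails — 0R1, 0R2 but no w with 1R²w and 2R²w.
(F5): ✓.
Valid on: (F2), (F3), (F5).

(F2), (F3), (F5)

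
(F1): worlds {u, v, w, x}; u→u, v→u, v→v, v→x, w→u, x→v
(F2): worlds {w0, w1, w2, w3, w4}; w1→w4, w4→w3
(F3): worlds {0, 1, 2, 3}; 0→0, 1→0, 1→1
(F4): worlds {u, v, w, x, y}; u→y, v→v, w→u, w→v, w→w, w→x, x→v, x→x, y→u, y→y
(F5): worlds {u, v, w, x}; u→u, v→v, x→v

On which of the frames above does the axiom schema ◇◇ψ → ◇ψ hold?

Frame correspondent (Sahlqvist): ∀x ∀y ∀z (Rxy ∧ Ryz → Rxz) — i.e. transitivity.
(F1): fails — Rxv and Rvu but not Rxu.
(F2): fails — Rw1w4 and Rw4w3 but not Rw1w3.
(F3): holds.
(F4): fails — Rwu and Ruy but not Rwy.
(F5): holds.

(F3), (F5)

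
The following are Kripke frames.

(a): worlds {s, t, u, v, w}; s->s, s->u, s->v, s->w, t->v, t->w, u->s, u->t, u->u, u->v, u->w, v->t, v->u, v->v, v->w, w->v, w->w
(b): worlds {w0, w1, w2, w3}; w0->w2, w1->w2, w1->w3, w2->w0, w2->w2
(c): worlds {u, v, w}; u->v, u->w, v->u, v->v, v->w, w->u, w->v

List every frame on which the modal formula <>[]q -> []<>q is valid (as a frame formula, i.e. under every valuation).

(a), (c)

The schema corresponds to convergence: forall x forall y forall z (Rxy & Rxz -> exists w (Ryw & Rzw)).
(a): ✓.
(b): fails — Rw1w2 and Rw1w3 but w2 and w3 have no common successor.
(c): ✓.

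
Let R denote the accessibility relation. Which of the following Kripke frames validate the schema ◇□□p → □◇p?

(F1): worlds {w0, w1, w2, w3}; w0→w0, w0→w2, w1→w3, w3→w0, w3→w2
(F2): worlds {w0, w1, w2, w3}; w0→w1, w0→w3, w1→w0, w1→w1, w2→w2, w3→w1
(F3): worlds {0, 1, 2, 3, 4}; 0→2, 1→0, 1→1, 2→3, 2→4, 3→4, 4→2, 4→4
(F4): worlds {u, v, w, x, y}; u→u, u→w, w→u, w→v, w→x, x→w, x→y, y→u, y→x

This is the axiom for a generalized confluence (Geach) condition; its first-order frame correspondent is ∀x ∀y ∀z ((xRy ∧ xRz) → ∃w (yR²w ∧ zRw)).
(F1): fails — w0Rw0, w0Rw2 but no w with w0R²w and w2Rw.
(F2): condition met.
(F3): fails — 1R0, 1R0 but no w with 0R²w and 0Rw.
(F4): fails — wRu, wRv but no t with uR²t and vRt.
Valid on: (F2).

(F2)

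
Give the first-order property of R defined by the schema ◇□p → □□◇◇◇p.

This is a Sahlqvist (Geach-type) schema ◇^1□^1p → □^2◇^3p.
First-order correspondent: ∀x ∀y ∀z ((xRy ∧ xR²z) → ∃w (yRw ∧ zR³w)).

∀x ∀y ∀z ((xRy ∧ xR²z) → ∃w (yRw ∧ zR³w))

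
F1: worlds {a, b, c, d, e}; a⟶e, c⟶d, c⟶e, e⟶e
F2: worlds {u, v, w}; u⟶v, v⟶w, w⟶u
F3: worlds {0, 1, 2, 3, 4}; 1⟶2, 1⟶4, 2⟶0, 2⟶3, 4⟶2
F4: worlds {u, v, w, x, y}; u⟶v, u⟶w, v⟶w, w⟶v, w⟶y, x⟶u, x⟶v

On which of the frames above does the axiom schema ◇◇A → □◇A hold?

The schema corresponds to a generalized confluence (Geach) condition: ∀x ∀y ∀z ((xR²y ∧ xRz) → ∃w (y = w ∧ zRw)).
F1: fails — cR²e, cRd but no w with e=w and dRw.
F2: condition met.
F3: fails — 1R²0, 1R4 but no w with 0=w and 4Rw.
F4: fails — uR²v, uRv but no t with v=t and vRt.
Valid on: F2.

F2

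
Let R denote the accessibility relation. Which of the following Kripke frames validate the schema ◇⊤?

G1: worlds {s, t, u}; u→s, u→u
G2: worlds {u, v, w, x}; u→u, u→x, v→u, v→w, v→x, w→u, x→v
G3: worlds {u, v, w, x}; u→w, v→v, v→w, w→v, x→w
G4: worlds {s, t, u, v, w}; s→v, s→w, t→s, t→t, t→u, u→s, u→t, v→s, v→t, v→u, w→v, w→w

This is the axiom for seriality; its first-order frame correspondent is ∀x ∃y Rxy.
G1: fails — world s has no successor.
G2: ✓.
G3: ✓.
G4: ✓.
Valid on: G2, G3, G4.

G2, G3, G4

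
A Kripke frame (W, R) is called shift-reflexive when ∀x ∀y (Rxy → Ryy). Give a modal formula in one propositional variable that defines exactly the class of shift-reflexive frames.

The condition is shift-reflexivity. The T□ schema □(□p → p) defines it.
Suppose □(□p→p) is valid. Take Rxy and set V(p)={w : Ryw}. Then at y, □p holds; since □(□p→p) at x, □p→p at y, so p at y, i.e. Ryy.

□(□p → p)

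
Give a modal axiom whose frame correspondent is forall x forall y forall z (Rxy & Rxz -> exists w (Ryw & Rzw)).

The condition is convergence. The .2 schema ◇□q → □◇q defines it.
Suppose ◇□q→□◇q is valid. Take Rxy, Rxz and set V(q)={w : Ryw}. Then □q at y so ◇□q at x, so □◇q at x, so ◇q at z, giving w with Rzw and Ryw.

◇□q → □◇q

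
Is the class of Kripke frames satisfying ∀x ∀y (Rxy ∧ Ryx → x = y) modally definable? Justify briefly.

No

If a class were modally definable it would be closed under surjective bounded morphisms (Goldblatt–Thomason).
The 6-cycle (worlds a,b,c,d,e,f with a→b→c→d→e→f→a) is antisymmetric. Sending even-indexed worlds to a and odd-indexed worlds to b is a surjective bounded morphism onto the two-world frame with a↔b, which is not antisymmetric.
Hence antisymmetry is not modally definable.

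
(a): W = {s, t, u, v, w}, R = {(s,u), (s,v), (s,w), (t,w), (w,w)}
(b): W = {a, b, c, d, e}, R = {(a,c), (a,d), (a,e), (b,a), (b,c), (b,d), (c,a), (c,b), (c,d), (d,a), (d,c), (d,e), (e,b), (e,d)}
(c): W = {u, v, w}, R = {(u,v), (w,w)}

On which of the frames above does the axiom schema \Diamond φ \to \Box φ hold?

The schema corresponds to partial functionality: \forall x \forall y \forall z (Rxy \wedge Rxz \to y = z).
(a): fails — s sees both u and v.
(b): fails — a sees both c and d.
(c): condition met.
Valid on: (c).

(c)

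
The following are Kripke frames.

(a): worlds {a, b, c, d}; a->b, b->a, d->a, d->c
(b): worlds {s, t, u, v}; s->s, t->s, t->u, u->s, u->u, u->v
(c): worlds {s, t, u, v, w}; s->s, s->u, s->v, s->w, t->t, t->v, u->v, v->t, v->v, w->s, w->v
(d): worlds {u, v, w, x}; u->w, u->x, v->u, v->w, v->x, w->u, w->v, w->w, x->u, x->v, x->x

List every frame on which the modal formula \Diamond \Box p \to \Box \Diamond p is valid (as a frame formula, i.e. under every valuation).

(c), (d)

Frame correspondent (Sahlqvist): \forall x \forall y \forall z (Rxy \wedge Rxz \to \exists w (Ryw \wedge Rzw)) — i.e. convergence.
(a): fails — Rda and Rdc but a and c have no common successor.
(b): fails — Ruv and Ruv but v and v have no common successor.
(c): holds.
(d): holds.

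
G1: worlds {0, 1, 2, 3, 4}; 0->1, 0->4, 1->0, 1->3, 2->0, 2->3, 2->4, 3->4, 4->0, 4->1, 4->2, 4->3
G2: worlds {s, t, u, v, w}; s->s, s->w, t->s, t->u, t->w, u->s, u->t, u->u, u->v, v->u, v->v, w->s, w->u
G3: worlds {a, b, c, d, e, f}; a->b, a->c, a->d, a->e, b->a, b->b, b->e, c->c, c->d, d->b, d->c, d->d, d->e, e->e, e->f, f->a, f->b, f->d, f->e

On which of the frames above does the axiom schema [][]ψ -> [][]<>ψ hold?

G2, G3

This is the axiom for a generalized confluence (Geach) condition; its first-order frame correspondent is forall x forall z (x R^2 z -> exists w (x R^2 w & zRw)).
G1: fails — 0R²3 but no w with 0R²w and 3Rw.
G2: satisfies the condition.
G3: satisfies the condition.
Valid on: G2, G3.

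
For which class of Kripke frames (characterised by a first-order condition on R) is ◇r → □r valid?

Partial functionality

Suppose ◇r→□r is valid. Take Rxy, Rxz and set V(r)={y}. Then ◇r at x, so □r at x, so r at z, i.e. z=y.
The converse is a direct semantic check.
So the correspondent is partial functionality.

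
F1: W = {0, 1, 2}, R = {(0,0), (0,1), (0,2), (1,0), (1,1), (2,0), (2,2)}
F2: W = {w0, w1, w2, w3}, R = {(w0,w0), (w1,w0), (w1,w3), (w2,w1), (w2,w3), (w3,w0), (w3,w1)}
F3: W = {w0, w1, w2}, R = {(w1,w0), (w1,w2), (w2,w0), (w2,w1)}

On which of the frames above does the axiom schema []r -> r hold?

F1

Frame correspondent (Sahlqvist): forall x Rxx — i.e. reflexivity.
F1: holds.
F2: fails — world w1 does not see itself.
F3: fails — world w0 does not see itself.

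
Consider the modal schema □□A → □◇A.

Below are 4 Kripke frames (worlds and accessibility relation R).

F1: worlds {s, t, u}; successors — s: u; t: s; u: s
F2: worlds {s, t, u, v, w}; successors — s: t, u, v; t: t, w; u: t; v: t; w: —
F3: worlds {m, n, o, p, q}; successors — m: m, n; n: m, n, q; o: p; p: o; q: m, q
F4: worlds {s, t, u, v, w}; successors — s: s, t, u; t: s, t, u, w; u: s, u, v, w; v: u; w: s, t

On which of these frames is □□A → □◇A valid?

Frame correspondent (Sahlqvist): ∀x ∀z (xRz → ∃w (xR²w ∧ zRw)) — i.e. a generalized confluence (Geach) condition.
F1: holds.
F2: fails — tRw but no w* with tR²w* and wRw*.
F3: holds.
F4: holds.

F1, F3, F4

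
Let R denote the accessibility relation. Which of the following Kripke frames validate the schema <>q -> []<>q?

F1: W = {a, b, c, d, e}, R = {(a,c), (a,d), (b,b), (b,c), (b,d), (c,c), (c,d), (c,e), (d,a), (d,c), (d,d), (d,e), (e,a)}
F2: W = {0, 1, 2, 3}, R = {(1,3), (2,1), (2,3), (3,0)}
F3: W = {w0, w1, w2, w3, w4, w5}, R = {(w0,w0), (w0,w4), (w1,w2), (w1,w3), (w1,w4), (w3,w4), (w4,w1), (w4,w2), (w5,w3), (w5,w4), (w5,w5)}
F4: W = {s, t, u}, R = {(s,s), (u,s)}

F4

This is the axiom for the Euclidean property; its first-order frame correspondent is forall x forall y forall z (Rxy & Rxz -> Ryz).
F1: fails — Rbc and Rbb but not Rcb.
F2: fails — R13 and R13 but not R33.
F3: fails — Rw0w4 and Rw0w4 but not Rw4w4.
F4: holds.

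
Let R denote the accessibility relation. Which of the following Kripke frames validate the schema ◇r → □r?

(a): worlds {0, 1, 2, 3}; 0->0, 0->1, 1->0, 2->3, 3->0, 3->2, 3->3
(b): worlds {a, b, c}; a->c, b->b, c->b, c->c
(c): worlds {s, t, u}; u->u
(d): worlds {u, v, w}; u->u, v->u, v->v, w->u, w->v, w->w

Frame correspondent (Sahlqvist): ∀x ∀y ∀z (Rxy ∧ Rxz → y = z) — i.e. partial functionality.
(a): fails — 0 sees both 0 and 1.
(b): fails — c sees both b and c.
(c): holds.
(d): fails — v sees both u and v.

(c)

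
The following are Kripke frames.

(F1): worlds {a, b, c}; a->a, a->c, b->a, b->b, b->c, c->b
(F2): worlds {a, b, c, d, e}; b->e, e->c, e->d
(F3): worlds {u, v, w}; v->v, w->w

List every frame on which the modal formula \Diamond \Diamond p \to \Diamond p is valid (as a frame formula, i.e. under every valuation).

(F3)

This is the axiom for transitivity; its first-order frame correspondent is \forall x \forall y \forall z (Rxy \wedge Ryz \to Rxz).
(F1): fails — Rcb and Rbc but not Rcc.
(F2): fails — Rbe and Rec but not Rbc.
(F3): condition met.
Valid on: (F3).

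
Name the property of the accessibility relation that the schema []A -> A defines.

reflexivity

Suppose □A→A is valid. At any x set V(A)={w : Rxw}. Then □A holds at x, so A holds at x, i.e. Rxx.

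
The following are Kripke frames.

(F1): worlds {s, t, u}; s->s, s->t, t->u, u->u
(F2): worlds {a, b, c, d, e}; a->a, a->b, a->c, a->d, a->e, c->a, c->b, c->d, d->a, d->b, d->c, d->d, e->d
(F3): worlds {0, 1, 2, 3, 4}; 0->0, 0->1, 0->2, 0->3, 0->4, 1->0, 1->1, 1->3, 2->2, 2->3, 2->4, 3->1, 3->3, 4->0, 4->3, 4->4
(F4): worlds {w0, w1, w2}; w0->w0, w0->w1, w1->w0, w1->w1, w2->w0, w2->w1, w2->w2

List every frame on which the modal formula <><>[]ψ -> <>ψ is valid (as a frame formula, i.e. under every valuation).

(F3), (F4)

Frame correspondent (Sahlqvist): forall x forall y (x R^2 y -> exists w (yRw & xRw)) — i.e. a generalized confluence (Geach) condition.
(F1): fails — sR²t but no w with tRw and sRw.
(F2): fails — aR²b but no w with bRw and aRw.
(F3): ✓.
(F4): ✓.
Valid on: (F3), (F4).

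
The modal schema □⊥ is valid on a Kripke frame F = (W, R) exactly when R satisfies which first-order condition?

□⊥ is valid iff no world has any successor (otherwise □⊥ fails at any world with one).

emptiness of R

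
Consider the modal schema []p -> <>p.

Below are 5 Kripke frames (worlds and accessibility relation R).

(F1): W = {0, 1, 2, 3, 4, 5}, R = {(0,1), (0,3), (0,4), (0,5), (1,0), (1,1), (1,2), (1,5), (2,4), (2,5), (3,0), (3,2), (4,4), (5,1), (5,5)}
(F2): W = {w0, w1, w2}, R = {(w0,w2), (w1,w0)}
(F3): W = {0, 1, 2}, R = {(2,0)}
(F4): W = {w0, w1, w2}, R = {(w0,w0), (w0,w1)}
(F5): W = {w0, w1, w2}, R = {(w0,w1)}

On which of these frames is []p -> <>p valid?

(F1)

This is the axiom for seriality; its first-order frame correspondent is forall x exists y Rxy.
(F1): holds.
(F2): fails — world w2 has no successor.
(F3): fails — world 0 has no successor.
(F4): fails — world w1 has no successor.
(F5): fails — world w1 has no successor.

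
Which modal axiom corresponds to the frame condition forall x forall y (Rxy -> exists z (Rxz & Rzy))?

□□ψ → □ψ

A defining formula is □□ψ → □ψ (the C4 axiom).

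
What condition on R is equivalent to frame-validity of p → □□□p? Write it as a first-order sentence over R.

∀x ∀z (xR³z → ∃w (x = w ∧ z = w))

This is a Sahlqvist (Geach-type) schema ◇^0□^0p → □^3◇^0p.
Minimal-valuation argument: fix x; take any y with xR^0y and any z with xR^3z. Set V(p) to the set of worlds R-reachable from y in exactly 0 steps. Then □^0p holds at y, so the antecedent holds at x; validity forces ◇^0p at z, giving a w with zR^0w and yR^0w.
First-order correspondent: ∀x ∀z (xR³z → ∃w (x = w ∧ z = w)).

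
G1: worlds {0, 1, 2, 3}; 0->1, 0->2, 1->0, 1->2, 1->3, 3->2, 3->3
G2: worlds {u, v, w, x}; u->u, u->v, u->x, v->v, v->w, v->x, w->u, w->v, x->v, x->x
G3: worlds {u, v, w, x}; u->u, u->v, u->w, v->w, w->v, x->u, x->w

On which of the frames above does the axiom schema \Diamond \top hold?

G2, G3

This is the axiom for seriality; its first-order frame correspondent is \forall x \exists y Rxy.
G1: fails — world 2 has no successor.
G2: holds.
G3: holds.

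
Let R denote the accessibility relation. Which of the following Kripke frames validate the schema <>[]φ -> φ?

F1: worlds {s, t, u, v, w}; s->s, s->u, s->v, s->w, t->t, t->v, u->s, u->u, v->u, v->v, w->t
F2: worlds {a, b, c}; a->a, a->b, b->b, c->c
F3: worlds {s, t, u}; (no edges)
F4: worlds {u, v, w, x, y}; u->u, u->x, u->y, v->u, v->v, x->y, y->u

F3

Frame correspondent (Sahlqvist): forall x forall y (Rxy -> Ryx) — i.e. symmetry.
F1: fails — Rwt but not Rtw.
F2: fails — Rab but not Rba.
F3: holds.
F4: fails — Rvu but not Ruv.
Valid on: F3.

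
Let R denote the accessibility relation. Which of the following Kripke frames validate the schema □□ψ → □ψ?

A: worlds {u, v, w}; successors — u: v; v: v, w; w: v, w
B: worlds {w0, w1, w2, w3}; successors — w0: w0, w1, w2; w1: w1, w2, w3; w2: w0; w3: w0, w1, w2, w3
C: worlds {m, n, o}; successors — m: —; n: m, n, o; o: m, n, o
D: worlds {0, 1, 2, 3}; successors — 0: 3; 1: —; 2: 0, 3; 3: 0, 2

Frame correspondent (Sahlqvist): ∀x ∀y (Rxy → ∃z (Rxz ∧ Rzy)) — i.e. density.
A: condition met.
B: condition met.
C: condition met.
D: fails — R32 but no z with R3z and Rz2.

A, B, C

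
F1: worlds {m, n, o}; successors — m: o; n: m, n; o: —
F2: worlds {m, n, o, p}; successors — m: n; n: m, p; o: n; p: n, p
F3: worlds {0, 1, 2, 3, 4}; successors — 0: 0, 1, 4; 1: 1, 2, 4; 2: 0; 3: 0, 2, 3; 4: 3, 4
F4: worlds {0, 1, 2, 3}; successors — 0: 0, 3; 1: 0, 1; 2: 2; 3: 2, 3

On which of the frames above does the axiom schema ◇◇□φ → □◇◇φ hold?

F2, F3, F4

The schema corresponds to a generalized confluence (Geach) condition: ∀x ∀y ∀z ((xR²y ∧ xRz) → ∃w (yRw ∧ zR²w)).
F1: fails — nR²m, nRm but no w with mRw and mR²w.
F2: holds.
F3: holds.
F4: holds.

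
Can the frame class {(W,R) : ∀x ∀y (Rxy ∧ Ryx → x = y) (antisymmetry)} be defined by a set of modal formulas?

Not definable by any modal formula

If a class were modally definable it would be closed under surjective bounded morphisms (Goldblatt–Thomason).
The 8-cycle (worlds a,b,c,d,e,f,g,h with a→b→c→d→e→f→g→h→a) is antisymmetric. Sending even-indexed worlds to s and odd-indexed worlds to t is a surjective bounded morphism onto the two-world frame with s↔t, which is not antisymmetric.
So the class is not modally definable.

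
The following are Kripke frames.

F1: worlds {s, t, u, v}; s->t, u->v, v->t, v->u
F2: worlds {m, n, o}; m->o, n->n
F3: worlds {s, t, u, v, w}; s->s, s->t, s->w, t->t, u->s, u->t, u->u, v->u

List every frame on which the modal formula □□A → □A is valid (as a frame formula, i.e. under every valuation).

This is the axiom for density; its first-order frame correspondent is ∀x ∀y (Rxy → ∃z (Rxz ∧ Rzy)).
F1: fails — Ruv but no z with Ruz and Rzv.
F2: fails — Rmo but no z with Rmz and Rzo.
F3: condition met.
Valid on: F3.

F3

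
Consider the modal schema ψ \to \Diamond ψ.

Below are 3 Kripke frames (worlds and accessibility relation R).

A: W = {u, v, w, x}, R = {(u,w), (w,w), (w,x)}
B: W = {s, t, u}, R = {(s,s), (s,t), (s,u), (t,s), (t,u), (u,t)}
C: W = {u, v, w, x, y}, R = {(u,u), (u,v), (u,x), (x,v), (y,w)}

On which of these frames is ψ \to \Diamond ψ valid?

none

This is the axiom for reflexivity; its first-order frame correspondent is \forall x Rxx.
A: fails — world u does not see itself.
B: fails — world t does not see itself.
C: fails — world v does not see itself.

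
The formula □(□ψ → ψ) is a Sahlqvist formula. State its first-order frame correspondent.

Suppose □(□ψ→ψ) is valid. Take Rxy and set V(ψ)={w : Ryw}. Then at y, □ψ holds; since □(□ψ→ψ) at x, □ψ→ψ at y, so ψ at y, i.e. Ryy.

shift-reflexivity: ∀x ∀y (Rxy → Ryy)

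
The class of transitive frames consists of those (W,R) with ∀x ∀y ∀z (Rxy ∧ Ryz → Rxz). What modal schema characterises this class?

□ψ → □□ψ

This is transitivity; the standard corresponding axiom is 4: □ψ → □□ψ.
Suppose □ψ→□□ψ is valid. Take Rxy, Ryz and set V(ψ)={w : Rxw}. Then □ψ at x, so □□ψ at x, so □ψ at y, so ψ at z, i.e. Rxz.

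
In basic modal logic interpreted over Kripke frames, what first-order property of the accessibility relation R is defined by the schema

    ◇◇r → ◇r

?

Equivalently (dual form): □r → □□r.
Suppose □r→□□r is valid. Take Rxy, Ryz and set V(r)={w : Rxw}. Then □r at x, so □□r at x, so □r at y, so r at z, i.e. Rxz.

transitivity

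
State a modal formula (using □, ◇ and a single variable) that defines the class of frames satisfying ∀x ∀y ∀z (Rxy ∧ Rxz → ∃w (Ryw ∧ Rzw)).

A defining formula is ◇□p → □◇p (the .2 axiom).
Suppose ◇□p→□◇p is valid. Take Rxy, Rxz and set V(p)={w : Ryw}. Then □p at y so ◇□p at x, so □◇p at x, so ◇p at z, giving w with Rzw and Ryw.

◇□p → □◇p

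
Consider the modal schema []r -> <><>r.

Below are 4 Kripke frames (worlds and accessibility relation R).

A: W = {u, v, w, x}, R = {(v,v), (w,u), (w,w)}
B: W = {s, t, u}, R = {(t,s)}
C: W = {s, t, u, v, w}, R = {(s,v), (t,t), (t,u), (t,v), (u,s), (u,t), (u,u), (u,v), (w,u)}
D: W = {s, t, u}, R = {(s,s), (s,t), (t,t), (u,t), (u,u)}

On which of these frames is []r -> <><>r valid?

D

The schema corresponds to a generalized confluence (Geach) condition: forall x exists w (xRw & x R^2 w).
A: fails — at u but no t with uRt and uR²t.
B: fails — at s but no w with sRw and sR²w.
C: fails — at s but no w* with sRw* and sR²w*.
D: holds.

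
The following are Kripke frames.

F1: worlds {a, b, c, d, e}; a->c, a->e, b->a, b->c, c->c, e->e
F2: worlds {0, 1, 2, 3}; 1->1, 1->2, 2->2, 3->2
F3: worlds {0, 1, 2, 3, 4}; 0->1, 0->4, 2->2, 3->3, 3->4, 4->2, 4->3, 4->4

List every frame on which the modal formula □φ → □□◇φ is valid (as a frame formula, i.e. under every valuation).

F2

This is the axiom for a generalized confluence (Geach) condition; its first-order frame correspondent is ∀x ∀z (xR²z → ∃w (xRw ∧ zRw)).
F1: fails — bR²e but no w with bRw and eRw.
F2: satisfies the condition.
F3: fails — 0R²2 but no w with 0Rw and 2Rw.
Valid on: F2.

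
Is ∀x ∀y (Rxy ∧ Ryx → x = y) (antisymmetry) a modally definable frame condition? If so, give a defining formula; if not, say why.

If a class were modally definable it would be closed under surjective bounded morphisms (Goldblatt–Thomason).
The 8-cycle (worlds 0,1,2,3,4,5,6,7 with 0→1→2→3→4→5→6→7→0) is antisymmetric. Sending even-indexed worlds to s and odd-indexed worlds to t is a surjective bounded morphism onto the two-world frame with s↔t, which is not antisymmetric.
So no modal formula (or set of formulas) defines exactly the antisymmetric frames.

No — not modally definable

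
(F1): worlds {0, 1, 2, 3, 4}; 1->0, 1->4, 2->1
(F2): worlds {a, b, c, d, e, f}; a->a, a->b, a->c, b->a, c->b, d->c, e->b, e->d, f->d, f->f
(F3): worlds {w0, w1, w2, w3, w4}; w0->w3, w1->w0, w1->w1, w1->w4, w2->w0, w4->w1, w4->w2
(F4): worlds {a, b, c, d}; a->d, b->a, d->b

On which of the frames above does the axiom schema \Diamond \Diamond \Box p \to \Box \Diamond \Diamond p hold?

The schema corresponds to a generalized confluence (Geach) condition: \forall x \forall y \forall z ((x R^2 y \wedge xRz) \to \exists w (yRw \wedge z R^2 w)).
(F1): fails — 2R²0, 2R1 but no w with 0Rw and 1R²w.
(F2): fails — aR²c, aRc but no w with cRw and cR²w.
(F3): fails — w1R²w0, w1Rw0 but no w with w0Rw and w0R²w.
(F4): ✓.

(F4)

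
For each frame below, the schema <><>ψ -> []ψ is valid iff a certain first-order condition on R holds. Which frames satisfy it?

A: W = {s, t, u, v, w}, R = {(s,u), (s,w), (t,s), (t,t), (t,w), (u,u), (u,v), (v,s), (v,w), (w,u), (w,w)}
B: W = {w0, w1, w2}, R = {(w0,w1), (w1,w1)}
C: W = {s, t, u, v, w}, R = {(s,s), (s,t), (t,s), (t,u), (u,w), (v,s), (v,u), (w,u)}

B

The schema corresponds to a generalized confluence (Geach) condition: forall x forall y forall z ((x R^2 y & xRz) -> exists w (y = w & z = w)).
A: fails — sR²u, sRw but u ≠ w.
B: satisfies the condition.
C: fails — sR²s, sRt but s ≠ t.
Valid on: B.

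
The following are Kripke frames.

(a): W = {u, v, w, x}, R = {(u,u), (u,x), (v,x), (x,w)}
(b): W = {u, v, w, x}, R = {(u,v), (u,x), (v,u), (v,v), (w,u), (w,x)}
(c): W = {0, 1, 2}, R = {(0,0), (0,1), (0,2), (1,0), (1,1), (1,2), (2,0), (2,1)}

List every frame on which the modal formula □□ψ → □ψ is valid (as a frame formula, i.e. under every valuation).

This is the axiom for density; its first-order frame correspondent is ∀x ∀y (Rxy → ∃z (Rxz ∧ Rzy)).
(a): fails — Rvx but no z with Rvz and Rzx.
(b): fails — Rwu but no z with Rwz and Rzu.
(c): condition met.
Valid on: (c).

(c)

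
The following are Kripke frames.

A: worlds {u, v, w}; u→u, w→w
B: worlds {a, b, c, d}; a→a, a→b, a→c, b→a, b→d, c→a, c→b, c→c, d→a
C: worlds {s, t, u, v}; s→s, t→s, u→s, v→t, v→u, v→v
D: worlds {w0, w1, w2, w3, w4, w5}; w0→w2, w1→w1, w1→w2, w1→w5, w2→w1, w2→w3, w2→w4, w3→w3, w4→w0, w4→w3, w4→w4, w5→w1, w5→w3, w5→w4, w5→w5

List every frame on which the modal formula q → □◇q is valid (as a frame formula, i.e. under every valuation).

This is the axiom for symmetry; its first-order frame correspondent is ∀x ∀y (Rxy → Ryx).
A: holds.
B: fails — Rcb but not Rbc.
C: fails — Rus but not Rsu.
D: fails — Rw2w4 but not Rw4w2.

A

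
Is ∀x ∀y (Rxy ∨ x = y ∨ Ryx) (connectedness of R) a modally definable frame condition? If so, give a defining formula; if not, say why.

Modal frame validity is preserved under disjoint unions.
Take 3 disjoint single-world reflexive frames: each is trivially connected, but their disjoint union has 3 worlds with no edge between distinct components, so it is not connected.
So no modal formula (or set of formulas) defines exactly the connected frames.

No — not modally definable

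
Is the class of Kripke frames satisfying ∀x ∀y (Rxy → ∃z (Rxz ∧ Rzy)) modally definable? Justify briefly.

Yes — defined by □□p → □p

The condition is density. A defining modal formula is □□p → □p.
Suppose □□p→□p is valid. Take Rxy and set V(p)={w : xR²w}. Then □□p at x, so □p at x, so p at y, i.e. ∃z(Rxz∧Rzy).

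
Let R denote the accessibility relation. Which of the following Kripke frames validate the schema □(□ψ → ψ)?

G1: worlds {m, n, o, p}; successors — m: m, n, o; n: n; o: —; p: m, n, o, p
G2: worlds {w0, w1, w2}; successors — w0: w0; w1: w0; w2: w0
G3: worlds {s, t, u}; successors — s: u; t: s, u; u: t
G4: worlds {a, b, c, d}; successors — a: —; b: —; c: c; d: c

G2, G4

This is the axiom for shift-reflexivity; its first-order frame correspondent is ∀x ∀y (Rxy → Ryy).
G1: fails — Rpo but not Roo.
G2: satisfies the condition.
G3: fails — Rsu but not Ruu.
G4: satisfies the condition.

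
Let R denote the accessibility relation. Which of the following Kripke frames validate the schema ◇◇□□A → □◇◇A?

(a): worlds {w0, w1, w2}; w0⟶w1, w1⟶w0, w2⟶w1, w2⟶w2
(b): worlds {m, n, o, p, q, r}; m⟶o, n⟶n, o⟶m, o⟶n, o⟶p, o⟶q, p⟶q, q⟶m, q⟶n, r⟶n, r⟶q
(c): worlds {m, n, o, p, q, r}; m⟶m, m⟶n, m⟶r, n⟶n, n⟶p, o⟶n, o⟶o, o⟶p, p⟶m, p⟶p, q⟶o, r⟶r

The schema corresponds to a generalized confluence (Geach) condition: ∀x ∀y ∀z ((xR²y ∧ xRz) → ∃w (yR²w ∧ zR²w)).
(a): fails — w0R²w0, w0Rw1 but no w with w0R²w and w1R²w.
(b): satisfies the condition.
(c): fails — mR²n, mRr but no w with nR²w and rR²w.
Valid on: (b).

(b)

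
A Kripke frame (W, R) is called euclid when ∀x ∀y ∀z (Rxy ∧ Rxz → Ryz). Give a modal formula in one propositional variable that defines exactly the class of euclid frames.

◇q → □◇q

A defining formula is ◇q → □◇q (the 5 axiom).
Suppose ◇q→□◇q is valid. Take Rxy, Rxz and set V(q)={y}. Then ◇q at x, so □◇q at x, so ◇q at z, so some w with Rzw has q; w=y, i.e. Rzy. By symmetry of the argument, Ryz.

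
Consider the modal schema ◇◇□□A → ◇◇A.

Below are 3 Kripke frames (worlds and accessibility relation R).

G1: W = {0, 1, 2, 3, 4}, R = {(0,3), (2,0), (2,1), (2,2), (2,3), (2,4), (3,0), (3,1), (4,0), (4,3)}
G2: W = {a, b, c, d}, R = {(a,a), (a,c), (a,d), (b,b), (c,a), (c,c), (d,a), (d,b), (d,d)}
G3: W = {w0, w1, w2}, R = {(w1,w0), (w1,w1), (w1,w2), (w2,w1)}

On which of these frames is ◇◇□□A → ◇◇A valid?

G2

The schema corresponds to a generalized confluence (Geach) condition: ∀x ∀y (xR²y → ∃w (yR²w ∧ xR²w)).
G1: fails — 0R²1 but no w with 1R²w and 0R²w.
G2: ✓.
G3: fails — w1R²w0 but no w with w0R²w and w1R²w.
Valid on: G2.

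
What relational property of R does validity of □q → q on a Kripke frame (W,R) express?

Reflexivity

This schema is the T axiom.
It corresponds to reflexivity: ∀x Rxx.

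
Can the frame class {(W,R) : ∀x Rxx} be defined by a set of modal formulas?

Yes: it is reflexivity, defined by the T schema □r → r.
Suppose □r→r is valid. At any x set V(r)={w : Rxw}. Then □r holds at x, so r holds at x, i.e. Rxx.

Definable; □r → r defines it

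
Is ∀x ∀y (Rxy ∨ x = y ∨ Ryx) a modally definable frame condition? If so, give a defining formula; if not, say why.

No

Any modally definable frame class is closed under disjoint unions.
Take 2 disjoint single-world reflexive frames: each is trivially connected, but their disjoint union has 2 worlds with no edge between distinct components, so it is not connected.
So no modal formula (or set of formulas) defines exactly the connected frames.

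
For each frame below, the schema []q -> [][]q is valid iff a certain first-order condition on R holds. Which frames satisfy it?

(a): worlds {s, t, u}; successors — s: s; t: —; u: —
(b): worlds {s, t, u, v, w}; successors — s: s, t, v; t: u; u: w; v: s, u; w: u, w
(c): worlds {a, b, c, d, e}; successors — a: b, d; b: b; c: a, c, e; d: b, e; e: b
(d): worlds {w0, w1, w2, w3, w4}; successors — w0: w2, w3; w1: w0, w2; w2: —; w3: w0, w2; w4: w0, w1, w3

This is the axiom for transitivity; its first-order frame correspondent is forall x forall y forall z (Rxy & Ryz -> Rxz).
(a): condition met.
(b): fails — Ruw and Rwu but not Ruu.
(c): fails — Rce and Reb but not Rcb.
(d): fails — Rw1w0 and Rw0w3 but not Rw1w3.
Valid on: (a).

(a)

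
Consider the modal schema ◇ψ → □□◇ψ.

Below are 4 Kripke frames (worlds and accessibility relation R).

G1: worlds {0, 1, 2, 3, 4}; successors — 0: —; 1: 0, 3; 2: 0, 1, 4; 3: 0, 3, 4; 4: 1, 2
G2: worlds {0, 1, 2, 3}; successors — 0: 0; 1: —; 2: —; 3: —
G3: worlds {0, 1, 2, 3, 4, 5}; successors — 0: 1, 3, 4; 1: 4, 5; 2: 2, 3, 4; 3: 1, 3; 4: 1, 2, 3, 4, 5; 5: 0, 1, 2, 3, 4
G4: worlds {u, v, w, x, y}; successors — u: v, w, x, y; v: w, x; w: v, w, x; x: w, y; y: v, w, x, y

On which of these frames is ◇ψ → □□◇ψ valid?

G2

This is the axiom for a generalized confluence (Geach) condition; its first-order frame correspondent is ∀x ∀y ∀z ((xRy ∧ xR²z) → ∃w (y = w ∧ zRw)).
G1: fails — 1R0, 1R²0 but no w with 0=w and 0Rw.
G2: satisfies the condition.
G3: fails — 0R1, 0R²1 but no w with 1=w and 1Rw.
G4: fails — uRv, uR²v but no t with v=t and vRt.
Valid on: G2.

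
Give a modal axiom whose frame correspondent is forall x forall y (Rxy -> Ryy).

A defining formula is □(□q → q) (the T□ axiom).

□(□q → q)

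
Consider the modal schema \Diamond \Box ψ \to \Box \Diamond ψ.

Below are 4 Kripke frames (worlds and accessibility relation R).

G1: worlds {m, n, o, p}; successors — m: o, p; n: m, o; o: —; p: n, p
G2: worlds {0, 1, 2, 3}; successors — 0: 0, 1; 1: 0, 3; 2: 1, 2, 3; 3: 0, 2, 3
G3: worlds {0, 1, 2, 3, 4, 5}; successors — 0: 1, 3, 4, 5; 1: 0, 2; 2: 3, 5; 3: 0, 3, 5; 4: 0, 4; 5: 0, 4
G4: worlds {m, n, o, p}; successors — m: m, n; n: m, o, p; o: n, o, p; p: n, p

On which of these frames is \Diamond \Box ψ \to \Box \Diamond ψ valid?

Frame correspondent (Sahlqvist): \forall x \forall y \forall z (Rxy \wedge Rxz \to \exists w (Ryw \wedge Rzw)) — i.e. convergence.
G1: fails — Rmo and Rmo but o and o have no common successor.
G2: satisfies the condition.
G3: satisfies the condition.
G4: satisfies the condition.
Valid on: G2, G3, G4.

G2, G3, G4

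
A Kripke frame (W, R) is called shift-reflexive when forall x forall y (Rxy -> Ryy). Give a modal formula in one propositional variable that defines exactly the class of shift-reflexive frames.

This is shift-reflexivity; the standard corresponding axiom is T□: □(□s → s).

□(□s → s)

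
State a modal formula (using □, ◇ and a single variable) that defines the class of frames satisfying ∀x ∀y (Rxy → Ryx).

s → □◇s

This is symmetry; the standard corresponding axiom is B: s → □◇s.
Suppose s→□◇s is valid. Take Rxy and set V(s)={x}. Then s at x, so □◇s at x, so ◇s at y, so some z with Ryz has s; z=x, i.e. Ryx.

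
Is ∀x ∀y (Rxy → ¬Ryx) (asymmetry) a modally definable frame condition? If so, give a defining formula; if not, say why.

No — not modally definable

Any modally definable frame class is closed under surjective bounded morphisms.
The 3-cycle (worlds w0,w1,w2 with w0→w1→w2→w0) is asymmetric. Mapping every world to a single reflexive point • is a surjective bounded morphism, and the reflexive point is not asymmetric (R•• but asymmetry requires ¬R••).
Hence asymmetry is not modally definable.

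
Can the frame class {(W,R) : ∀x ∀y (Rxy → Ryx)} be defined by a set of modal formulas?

Yes: it is symmetry, defined by the B schema p → □◇p.

Definable; p → □◇p defines it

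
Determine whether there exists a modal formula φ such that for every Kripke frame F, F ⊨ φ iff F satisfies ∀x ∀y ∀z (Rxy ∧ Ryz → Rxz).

This is a Sahlqvist condition; the 4 axiom □q → □□q defines it.
Suppose □q→□□q is valid. Take Rxy, Ryz and set V(q)={w : Rxw}. Then □q at x, so □□q at x, so □q at y, so q at z, i.e. Rxz.

Definable; □q → □□q defines it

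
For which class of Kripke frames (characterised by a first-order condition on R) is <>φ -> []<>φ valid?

the Euclidean property: forall x forall y forall z (Rxy & Rxz -> Ryz)

Suppose ◇φ→□◇φ is valid. Take Rxy, Rxz and set V(φ)={y}. Then ◇φ at x, so □◇φ at x, so ◇φ at z, so some w with Rzw has φ; w=y, i.e. Rzy. By symmetry of the argument, Ryz.
Conversely, any frame satisfying forall x forall y forall z (Rxy & Rxz -> Ryz) validates the schema.
Frame condition: forall x forall y forall z (Rxy & Rxz -> Ryz).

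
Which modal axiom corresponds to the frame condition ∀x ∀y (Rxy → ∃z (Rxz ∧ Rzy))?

□□p → □p

This is density; the standard corresponding axiom is C4: □□p → □p.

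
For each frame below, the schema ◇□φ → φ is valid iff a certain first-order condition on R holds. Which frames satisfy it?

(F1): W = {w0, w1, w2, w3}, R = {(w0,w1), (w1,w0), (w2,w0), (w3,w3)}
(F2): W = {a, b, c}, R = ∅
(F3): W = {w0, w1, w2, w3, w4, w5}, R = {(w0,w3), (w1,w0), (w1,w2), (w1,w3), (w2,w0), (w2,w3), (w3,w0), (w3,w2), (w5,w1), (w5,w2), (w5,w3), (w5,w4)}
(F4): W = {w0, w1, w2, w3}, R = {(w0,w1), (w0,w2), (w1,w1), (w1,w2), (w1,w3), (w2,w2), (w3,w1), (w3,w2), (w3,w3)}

(F2)

This is the axiom for symmetry; its first-order frame correspondent is ∀x ∀y (Rxy → Ryx).
(F1): fails — Rw2w0 but not Rw0w2.
(F2): satisfies the condition.
(F3): fails — Rw1w2 but not Rw2w1.
(F4): fails — Rw1w2 but not Rw2w1.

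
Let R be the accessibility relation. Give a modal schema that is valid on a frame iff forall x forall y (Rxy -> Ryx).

p → □◇p

A defining formula is p → □◇p (the B axiom).
Suppose p→□◇p is valid. Take Rxy and set V(p)={x}. Then p at x, so □◇p at x, so ◇p at y, so some z with Ryz has p; z=x, i.e. Ryx.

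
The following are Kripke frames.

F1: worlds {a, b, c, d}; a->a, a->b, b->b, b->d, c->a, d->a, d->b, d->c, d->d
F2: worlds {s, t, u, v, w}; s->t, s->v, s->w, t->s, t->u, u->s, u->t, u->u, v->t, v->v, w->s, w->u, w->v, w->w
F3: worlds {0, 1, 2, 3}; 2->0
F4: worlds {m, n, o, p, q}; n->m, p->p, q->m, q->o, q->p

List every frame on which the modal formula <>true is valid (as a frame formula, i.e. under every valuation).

F1, F2

The schema corresponds to seriality: forall x exists y Rxy.
F1: condition met.
F2: condition met.
F3: fails — world 0 has no successor.
F4: fails — world m has no successor.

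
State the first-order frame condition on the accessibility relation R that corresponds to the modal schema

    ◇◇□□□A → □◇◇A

This is a Sahlqvist (Geach-type) schema ◇^2□^3A → □^1◇^2A.
Minimal-valuation argument: fix x; take any y with xR^2y and any z with xR^1z. Set V(A) to the set of worlds R-reachable from y in exactly 3 steps. Then □^3A holds at y, so the antecedent holds at x; validity forces ◇^2A at z, giving a w with zR^2w and yR^3w.
First-order correspondent: ∀x ∀y ∀z ((xR²y ∧ xRz) → ∃w (yR³w ∧ zR²w)).

∀x ∀y ∀z ((xR²y ∧ xRz) → ∃w (yR³w ∧ zR²w))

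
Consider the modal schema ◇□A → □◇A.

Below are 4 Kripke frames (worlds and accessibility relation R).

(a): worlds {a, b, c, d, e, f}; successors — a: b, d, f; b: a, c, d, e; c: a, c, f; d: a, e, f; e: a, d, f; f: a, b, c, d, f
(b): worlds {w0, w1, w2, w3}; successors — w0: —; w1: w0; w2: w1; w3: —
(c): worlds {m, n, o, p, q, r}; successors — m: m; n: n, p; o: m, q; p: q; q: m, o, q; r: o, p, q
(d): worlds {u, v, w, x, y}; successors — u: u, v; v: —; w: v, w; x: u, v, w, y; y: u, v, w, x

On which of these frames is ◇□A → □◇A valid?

(a)

Frame correspondent (Sahlqvist): ∀x ∀y ∀z (Rxy ∧ Rxz → ∃w (Ryw ∧ Rzw)) — i.e. convergence.
(a): ✓.
(b): fails — Rw1w0 and Rw1w0 but w0 and w0 have no common successor.
(c): fails — Rnn and Rnp but n and p have no common successor.
(d): fails — Ruv and Ruv but v and v have no common successor.
Valid on: (a).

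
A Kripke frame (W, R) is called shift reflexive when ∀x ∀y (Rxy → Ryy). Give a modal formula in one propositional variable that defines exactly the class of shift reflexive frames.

A defining formula is □(□q → q) (the T□ axiom).

□(□q → q)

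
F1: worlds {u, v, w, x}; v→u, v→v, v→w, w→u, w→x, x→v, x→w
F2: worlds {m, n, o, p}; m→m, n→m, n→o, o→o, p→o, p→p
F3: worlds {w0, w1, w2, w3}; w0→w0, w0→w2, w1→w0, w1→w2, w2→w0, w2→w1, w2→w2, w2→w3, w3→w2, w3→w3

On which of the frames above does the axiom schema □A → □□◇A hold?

F2, F3

The schema corresponds to a generalized confluence (Geach) condition: ∀x ∀z (xR²z → ∃w (xRw ∧ zRw)).
F1: fails — vR²u but no t with vRt and uRt.
F2: ✓.
F3: ✓.
Valid on: F2, F3.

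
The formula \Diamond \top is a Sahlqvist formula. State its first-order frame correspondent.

Seriality

This schema is equivalent to the D axiom □A → ◇A.
Its frame correspondent is seriality — \forall x \exists y Rxy.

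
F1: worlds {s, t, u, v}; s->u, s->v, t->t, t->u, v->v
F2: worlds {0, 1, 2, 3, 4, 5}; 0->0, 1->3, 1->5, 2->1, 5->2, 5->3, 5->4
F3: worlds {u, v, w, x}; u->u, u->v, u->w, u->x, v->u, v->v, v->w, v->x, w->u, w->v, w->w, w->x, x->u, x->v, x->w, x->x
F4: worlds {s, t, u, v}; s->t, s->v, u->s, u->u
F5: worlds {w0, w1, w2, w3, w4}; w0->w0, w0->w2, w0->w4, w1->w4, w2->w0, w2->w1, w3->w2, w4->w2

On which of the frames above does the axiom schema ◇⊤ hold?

F3, F5

The schema corresponds to seriality: ∀x ∃y Rxy.
F1: fails — world u has no successor.
F2: fails — world 3 has no successor.
F3: ✓.
F4: fails — world t has no successor.
F5: ✓.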